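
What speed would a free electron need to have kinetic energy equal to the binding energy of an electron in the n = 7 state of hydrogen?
3.12528e+05 m/s (or 0.10% of c)

The binding energy at n = 7 for hydrogen is:
E_7 = -13.6057/7² = -0.277667347 eV
|E_7| = 0.277667347 eV

Convert to Joules:
KE = 0.277667347 eV × (1.602177 × 10⁻¹⁹ J/eV) = 4.4487224e-20 J

Using KE = ½mv²:
v = √(2·KE/m_e)
v = √(2 × 4.4487224e-20 J / 9.10938 × 10⁻³¹ kg)
v = 3.12528e+05 m/s

This is approximately 0.10% the speed of light.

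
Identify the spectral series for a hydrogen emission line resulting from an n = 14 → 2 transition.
Balmer series

The spectral series in hydrogen are named based on the final (lower) energy level:
- Lyman series: n_final = 1 (ultraviolet)
- Balmer series: n_final = 2 (visible/near-UV)
- Paschen series: n_final = 3 (infrared)
- Brackett series: n_final = 4 (infrared)
- Pfund series: n_final = 5 (far infrared)

Since this transition ends at n = 2, it belongs to the Balmer series.

For reference, this 14 → 2 line has photon energy
ΔE = 13.6057 eV × (1/2² - 1/14²) = 3.3320082 eV,
corresponding to wavelength λ = hc/ΔE = 1239.84 eV·nm / 3.3320082 eV = 372.100 nm in the visible/near-UV region.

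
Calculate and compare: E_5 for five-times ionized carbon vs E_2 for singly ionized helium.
C⁵⁺ at n = 5 (E = -19.59 eV)

Using E_n = -13.6057 Z² / n² eV:

C⁵⁺ (Z = 6) at n = 5:
E = -13.6057 × 6² / 5² = -13.6057 × 36 / 25 = -19.59221 eV

He⁺ (Z = 2) at n = 2:
E = -13.6057 × 2² / 2² = -13.6057 × 4 / 4 = -13.60570 eV

Since -19.59221 eV < -13.60570 eV,
C⁵⁺ at n = 5 is more tightly bound (requires more energy to ionize).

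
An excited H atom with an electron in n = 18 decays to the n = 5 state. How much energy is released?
0.502235 eV

The energy levels are E_n = -13.6057 eV / n².

Energy at n = 18: E_18 = -13.6057 / 18² = -0.041992901 eV
Energy at n = 5: E_5 = -13.6057 / 5² = -0.544228000 eV

For emission (electron falling to lower state), the photon energy is:
E_photon = E_18 - E_5 = |-0.041992901 - (-0.544228000)|
E_photon = 0.502235 eV

This energy is carried away by the emitted photon.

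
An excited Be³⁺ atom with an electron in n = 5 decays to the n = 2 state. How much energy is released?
45.7152 eV

The energy levels are E_n = -13.6057 Z² eV / n².

Energy at n = 5: E_5 = -13.6057 × 4² / 5² = -8.7076480 eV
Energy at n = 2: E_2 = -13.6057 × 4² / 2² = -54.4228000 eV

For emission (electron falling to lower state), the photon energy is:
E_photon = E_5 - E_2 = |-8.7076480 - (-54.4228000)|
E_photon = 45.7152 eV

This energy is carried away by the emitted photon.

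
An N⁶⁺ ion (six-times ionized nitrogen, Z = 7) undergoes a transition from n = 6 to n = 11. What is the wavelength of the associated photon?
95.30542 nm

First, find the transition energy using E_n = -13.6057 Z² / n² eV:
E_6 = -13.6057 × 7² / 6² = -18.5188694 eV
E_11 = -13.6057 × 7² / 11² = -5.5097463 eV

Photon energy: |ΔE| = |E_11 - E_6| = 13.0091231 eV

Convert to wavelength using E = hc/λ with hc = 1239.84 eV·nm:
λ = hc/E = 1239.84 eV·nm / 13.0091231 eV
λ = 95.30542 nm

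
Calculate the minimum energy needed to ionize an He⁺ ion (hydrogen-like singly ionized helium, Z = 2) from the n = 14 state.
0.278 eV

The ionization energy is the energy needed to remove the electron completely (n → ∞).

For a hydrogen-like ion with Z = 2, E_n = -13.6057 Z² / n² eV.

At n = 14: E_14 = -13.6057 × 2² / 14² = -0.277667 eV
At n = ∞: E_∞ = 0 eV

Ionization energy = E_∞ - E_14 = 0 - (-0.277667) = 0.277667 eV
Ionization energy ≈ 0.278 eV

This is also called the binding energy of the electron in state n = 14.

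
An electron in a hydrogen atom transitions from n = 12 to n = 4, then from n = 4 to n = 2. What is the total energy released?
3.30694 eV

The energy levels of hydrogen are E_n = -13.6057 / n² eV.

First transition (12 → 4):
ΔE₁ = |E_4 - E_12|
ΔE₁ = |-0.85035625000 - (-0.09448402778)| = 0.75587222 eV

Second transition (4 → 2):
ΔE₂ = |E_2 - E_4|
ΔE₂ = |-3.40142500000 - (-0.85035625000)| = 2.55106875 eV

Total energy released:
E_total = ΔE₁ + ΔE₂ = 0.75587222 + 2.55106875 = 3.30694 eV

Note: This equals the direct transition 12 → 2: 3.30694 eV ✓
Energy is conserved regardless of the path taken.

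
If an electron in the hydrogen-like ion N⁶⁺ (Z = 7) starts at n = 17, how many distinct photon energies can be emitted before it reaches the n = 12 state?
15

The electron can occupy levels n = 12, 13, ..., 17 during de-excitation — that is m = 17 - 12 + 1 = 6 distinct levels.

The number of distinct spectral lines equals the number of ways to choose 2 of these m levels (each pair gives one possible emission transition):

Number of lines = m(m-1)/2 = 6×5/2 = 15

These correspond to all possible transitions between the 6 levels:
17 → 16, 17 → 15, 17 → 14, 17 → 13, 17 → 12, 16 → 15, 16 → 14, 16 → 13...

Each transition produces a photon with a unique energy (and thus wavelength). This count does not depend on Z.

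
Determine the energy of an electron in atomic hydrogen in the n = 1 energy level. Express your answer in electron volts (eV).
-13.606 eV

The energy levels of a hydrogen-like atom are given by:
E_n = -13.6057 eV / n²

For n = 1:
E_1 = -13.6057 eV / 1²
E_1 = -13.6057 eV / 1
E_1 = -13.606 eV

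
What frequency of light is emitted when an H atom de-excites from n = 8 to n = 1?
3.2384e+15 Hz

First, find the transition energy:
E_8 = -13.6057 / 8² = -0.212589 eV
E_1 = -13.6057 / 1² = -13.605700 eV
|ΔE| = |E_1 - E_8| = 13.393111 eV

Convert to Joules: E = 13.393111 eV × (1.602177 × 10⁻¹⁹ J/eV) = 2.145813e-18 J

Using E = hf:
f = E/h = 2.145813e-18 J / (6.62607 × 10⁻³⁴ J·s)
f = 3.2384e+15 Hz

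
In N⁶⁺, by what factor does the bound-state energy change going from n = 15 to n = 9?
2.78

Using E_n = -13.6057 Z² / n² eV with Z = 7:

E_9 = -13.6057 × 7² / 9² = -666.6793 / 81 = -8.23060864 eV
E_15 = -13.6057 × 7² / 15² = -666.6793 / 225 = -2.96301911 eV

The ratio is:
E_9/E_15 = (-8.23060864) / (-2.96301911)
E_9/E_15 = (-666.6793/81) / (-666.6793/225)
E_9/E_15 = 225/81
E_9/E_15 = 2.78
(Note: the Z² factors cancel in the ratio.)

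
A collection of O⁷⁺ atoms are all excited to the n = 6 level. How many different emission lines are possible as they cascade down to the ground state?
15

The electron can occupy levels n = 1, 2, ..., 6 during de-excitation — that is m = 6 - 1 + 1 = 6 distinct levels.

The number of distinct spectral lines equals the number of ways to choose 2 of these m levels (each pair gives one possible emission transition):

Number of lines = m(m-1)/2 = 6×5/2 = 15

These correspond to all possible transitions between the 6 levels:
6 → 5, 6 → 4, 6 → 3, 6 → 2, 6 → 1, 5 → 4, 5 → 3, 5 → 2...

Each transition produces a photon with a unique energy (and thus wavelength). This count does not depend on Z.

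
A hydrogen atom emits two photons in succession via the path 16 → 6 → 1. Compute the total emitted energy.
13.5526 eV

The energy levels of hydrogen are E_n = -13.6057 / n² eV.

First transition (16 → 6):
ΔE₁ = |E_6 - E_16|
ΔE₁ = |-0.3779361111 - (-0.0531472656)| = 0.3247888 eV

Second transition (6 → 1):
ΔE₂ = |E_1 - E_6|
ΔE₂ = |-13.6057000000 - (-0.3779361111)| = 13.2277639 eV

Total energy released:
E_total = ΔE₁ + ΔE₂ = 0.3247888 + 13.2277639 = 13.5526 eV

Note: This equals the direct transition 16 → 1: 13.5526 eV ✓
Energy is conserved regardless of the path taken.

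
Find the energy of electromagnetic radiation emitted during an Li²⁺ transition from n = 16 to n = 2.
30.134 eV

The energy levels are E_n = -13.6057 Z² eV / n².

Energy at n = 16: E_16 = -13.6057 × 3² / 16² = -0.4783254 eV
Energy at n = 2: E_2 = -13.6057 × 3² / 2² = -30.6128250 eV

For emission (electron falling to lower state), the photon energy is:
E_photon = E_16 - E_2 = |-0.4783254 - (-30.6128250)|
E_photon = 30.134 eV

This energy is carried away by the emitted photon.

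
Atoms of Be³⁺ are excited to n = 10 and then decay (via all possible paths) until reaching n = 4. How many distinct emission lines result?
21

The electron can occupy levels n = 4, 5, ..., 10 during de-excitation — that is m = 10 - 4 + 1 = 7 distinct levels.

The number of distinct spectral lines equals the number of ways to choose 2 of these m levels (each pair gives one possible emission transition):

Number of lines = m(m-1)/2 = 7×6/2 = 21

These correspond to all possible transitions between the 7 levels:
10 → 9, 10 → 8, 10 → 7, 10 → 6, 10 → 5, 10 → 4, 9 → 8, 9 → 7...

Each transition produces a photon with a unique energy (and thus wavelength). This count does not depend on Z.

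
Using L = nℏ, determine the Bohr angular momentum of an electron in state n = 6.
6.32743e-34 J·s (or 6ℏ)

In the Bohr model, angular momentum is quantized:
L = nℏ

where ℏ = h/(2π) = 1.0545718e-34 J·s

For n = 6:
L = 6 × 1.0545718e-34 J·s
L = 6.32743e-34 J·s

This can also be written as L = 6ℏ.
The angular momentum is an integer multiple of the reduced Planck constant.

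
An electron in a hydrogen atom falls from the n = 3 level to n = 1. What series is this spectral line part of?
Lyman series

The spectral series in hydrogen are named based on the final (lower) energy level:
- Lyman series: n_final = 1 (ultraviolet)
- Balmer series: n_final = 2 (visible/near-UV)
- Paschen series: n_final = 3 (infrared)
- Brackett series: n_final = 4 (infrared)
- Pfund series: n_final = 5 (far infrared)

Since this transition ends at n = 1, it belongs to the Lyman series.

For reference, this 3 → 1 line has photon energy
ΔE = 13.6057 eV × (1/1² - 1/3²) = 12.09396 eV,
corresponding to wavelength λ = hc/ΔE = 1239.84 eV·nm / 12.09396 eV = 102.52 nm in the ultraviolet region.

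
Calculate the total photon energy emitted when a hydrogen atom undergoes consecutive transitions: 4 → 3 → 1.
12.75534 eV

The energy levels of hydrogen are E_n = -13.6057 / n² eV.

First transition (4 → 3):
ΔE₁ = |E_3 - E_4|
ΔE₁ = |-1.51174444444 - (-0.85035625000)| = 0.66138819 eV

Second transition (3 → 1):
ΔE₂ = |E_1 - E_3|
ΔE₂ = |-13.60570000000 - (-1.51174444444)| = 12.09395556 eV

Total energy released:
E_total = ΔE₁ + ΔE₂ = 0.66138819 + 12.09395556 = 12.75534 eV

Note: This equals the direct transition 4 → 1: 12.75534 eV ✓
Energy is conserved regardless of the path taken.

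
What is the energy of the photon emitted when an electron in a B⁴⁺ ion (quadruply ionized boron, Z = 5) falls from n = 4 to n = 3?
16.53470 eV

The energy levels are E_n = -13.6057 Z² eV / n².

Energy at n = 4: E_4 = -13.6057 × 5² / 4² = -21.25890625 eV
Energy at n = 3: E_3 = -13.6057 × 5² / 3² = -37.79361111 eV

For emission (electron falling to lower state), the photon energy is:
E_photon = E_4 - E_3 = |-21.25890625 - (-37.79361111)|
E_photon = 16.53470 eV

This energy is carried away by the emitted photon.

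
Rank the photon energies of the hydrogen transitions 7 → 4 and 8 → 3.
8 → 3

Calculate the energy for each transition:

Transition 7 → 4:
ΔE₁ = |E_4 - E_7| = |-13.6057/4² - (-13.6057/7²)|
ΔE₁ = |-0.850356250000 - (-0.277667346939)| = 0.572688903 eV

Transition 8 → 3:
ΔE₂ = |E_3 - E_8| = |-13.6057/3² - (-13.6057/8²)|
ΔE₂ = |-1.511744444444 - (-0.212589062500)| = 1.299155382 eV

Since 1.299155382 eV > 0.572688903 eV, the transition 8 → 3 emits the more energetic photon.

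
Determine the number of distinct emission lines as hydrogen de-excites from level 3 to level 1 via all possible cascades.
3

The electron can occupy levels n = 1, 2, ..., 3 during de-excitation — that is m = 3 - 1 + 1 = 3 distinct levels.

The number of distinct spectral lines equals the number of ways to choose 2 of these m levels (each pair gives one possible emission transition):

Number of lines = m(m-1)/2 = 3×2/2 = 3

These correspond to all possible transitions between the 3 levels:
3 → 2, 3 → 1, 2 → 1

Each transition produces a photon with a unique energy (and thus wavelength). This count does not depend on Z.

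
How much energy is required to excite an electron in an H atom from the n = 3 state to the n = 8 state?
1.2992 eV

The energy levels of a hydrogen-like atom are E_n = -13.6057 eV / n².

Energy at n = 3: E_3 = -13.6057 / 3² = -1.5117444 eV
Energy at n = 8: E_8 = -13.6057 / 8² = -0.2125891 eV

The excitation energy is the difference:
ΔE = E_8 - E_3
ΔE = -0.2125891 - (-1.5117444)
ΔE = 1.2992 eV

Since this is positive, energy must be absorbed (photon absorption).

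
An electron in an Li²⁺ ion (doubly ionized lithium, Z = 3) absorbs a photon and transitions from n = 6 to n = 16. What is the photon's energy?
2.923 eV

The energy levels of a hydrogen-like atom are E_n = -13.6057 Z² eV / n².

Energy at n = 6: E_6 = -13.6057 × 3² / 6² = -3.401425 eV
Energy at n = 16: E_16 = -13.6057 × 3² / 16² = -0.478325 eV

The excitation energy is the difference:
ΔE = E_16 - E_6
ΔE = -0.478325 - (-3.401425)
ΔE = 2.923 eV

Since this is positive, energy must be absorbed (photon absorption).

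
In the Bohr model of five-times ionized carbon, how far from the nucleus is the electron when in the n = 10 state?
0.88196 nm (or 8.81962 Å)

The Bohr radius formula is:
r_n = n² a₀ / Z

where a₀ = 0.05291772 nm is the Bohr radius.

For C⁵⁺ (Z = 6) at n = 10:
r_10 = 10² × 0.05291772 nm / 6
r_10 = 100 × 0.05291772 nm / 6
r_10 = 5.291772 nm / 6
r_10 = 0.88196 nm

The electron orbits at approximately 0.88196 nm from the nucleus.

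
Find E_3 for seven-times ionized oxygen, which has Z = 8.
-96.75 eV

For hydrogen-like ions, the energy levels scale with Z²:
E_n = -13.6057 Z² / n² eV

For O⁷⁺ (Z = 8) at n = 3:
E_3 = -13.6057 × 8² / 3²
E_3 = -13.6057 × 64 / 9
E_3 = -870.7648 / 9
E_3 = -96.75 eV

The energy is 64 times more negative than hydrogen at the same n due to the stronger nuclear charge.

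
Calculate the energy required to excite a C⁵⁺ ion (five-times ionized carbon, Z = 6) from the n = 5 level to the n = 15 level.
17.415296 eV

The energy levels of a hydrogen-like atom are E_n = -13.6057 Z² eV / n².

Energy at n = 5: E_5 = -13.6057 × 6² / 5² = -19.592208000 eV
Energy at n = 15: E_15 = -13.6057 × 6² / 15² = -2.176912000 eV

The excitation energy is the difference:
ΔE = E_15 - E_5
ΔE = -2.176912000 - (-19.592208000)
ΔE = 17.415296 eV

Since this is positive, energy must be absorbed (photon absorption).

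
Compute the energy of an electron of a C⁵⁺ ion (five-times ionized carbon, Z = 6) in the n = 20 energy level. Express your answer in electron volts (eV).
-1.225 eV

The energy levels of a hydrogen-like atom are given by:
E_n = -13.6057 Z² / n² eV  (with Z = 6 for C⁵⁺)

For n = 20:
E_20 = -13.6057 × 6² / 20²
E_20 = -13.6057 × 36 / 400
E_20 = -1.225 eV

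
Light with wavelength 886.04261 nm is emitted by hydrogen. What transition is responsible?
n = 11 → n = 3

First, find the photon energy from the wavelength (hc = 1239.84 eV·nm):
E = hc/λ = 1239.84 eV·nm / 886.04261 nm = 1.3993006 eV

The energy levels of hydrogen satisfy E_n = -13.6057 / n² eV, so an emission n_i → n_f releases
ΔE = 13.6057 × (1/n_f² − 1/n_i²) eV.

Setting ΔE equal to the photon energy:
1/n_f² − 1/n_i² = 1.3993006 / 13.6057 = 0.10284665

Since 1/n_i² must be positive, we need 1/n_f² > 0.10284665, i.e. n_f ≤ 3. For each allowed n_f, solve n_i = (1/n_f² − 0.10284665)^(−1/2) and check whether it is a whole number:
  n_f = 1: 1/n_i² = 1.00000000 − 0.10284665 = 0.89715335 → n_i = 1.056  (not an integer) ✗
  n_f = 2: 1/n_i² = 0.25000000 − 0.10284665 = 0.14715335 → n_i = 2.607  (not an integer) ✗
  n_f = 3: 1/n_i² = 0.11111111 − 0.10284665 = 0.00826446 → n_i = 11.000  → integer, n_i = 11 ✓

Only n_f = 3 gives an integer upper level, n_i = 11.

The transition is from n = 11 to n = 3 (emission).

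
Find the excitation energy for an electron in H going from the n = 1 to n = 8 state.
13.39 eV

The energy levels of a hydrogen-like atom are E_n = -13.6057 eV / n².

Energy at n = 1: E_1 = -13.6057 / 1² = -13.60570 eV
Energy at n = 8: E_8 = -13.6057 / 8² = -0.21259 eV

The excitation energy is the difference:
ΔE = E_8 - E_1
ΔE = -0.21259 - (-13.60570)
ΔE = 13.39 eV

Since this is positive, energy must be absorbed (photon absorption).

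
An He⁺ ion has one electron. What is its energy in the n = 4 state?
-3.4014 eV

For hydrogen-like ions, the energy levels scale with Z²:
E_n = -13.6057 Z² / n² eV

For He⁺ (Z = 2) at n = 4:
E_4 = -13.6057 × 2² / 4²
E_4 = -13.6057 × 4 / 16
E_4 = -54.4228 / 16
E_4 = -3.4014 eV

The energy is 4 times more negative than hydrogen at the same n due to the stronger nuclear charge.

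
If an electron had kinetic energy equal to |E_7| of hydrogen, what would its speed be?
3.13e+05 m/s (or 0.104% of c)

The binding energy at n = 7 for hydrogen is:
E_7 = -13.6057/7² = -0.277667 eV
|E_7| = 0.277667 eV

Convert to Joules:
KE = 0.277667 eV × (1.602177 × 10⁻¹⁹ J/eV) = 4.4487e-20 J

Using KE = ½mv²:
v = √(2·KE/m_e)
v = √(2 × 4.4487e-20 J / 9.10938 × 10⁻³¹ kg)
v = 3.13e+05 m/s

This is approximately 0.104% the speed of light.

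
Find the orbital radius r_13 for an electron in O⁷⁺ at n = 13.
1.117887 nm (or 11.178869 Å)

The Bohr radius formula is:
r_n = n² a₀ / Z

where a₀ = 0.052917721 nm is the Bohr radius.

For O⁷⁺ (Z = 8) at n = 13:
r_13 = 13² × 0.052917721 nm / 8
r_13 = 169 × 0.052917721 nm / 8
r_13 = 8.9430948 nm / 8
r_13 = 1.117887 nm

The electron orbits at approximately 1.117887 nm from the nucleus.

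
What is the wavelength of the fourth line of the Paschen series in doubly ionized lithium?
111.630 nm

The lines of a series are numbered from the longest wavelength (smallest ΔE) outward; the fourth line is the transition from n = n_f + 4 to n_f.
The Paschen series has all transitions ending at n_f = 3.

For Li²⁺ (Z = 3), the fourth line (δ-line) is the jump from n = 7 to n = 3:
E_7 = -13.6057 × 3² / 7² = -2.499006 eV
E_3 = -13.6057 × 3² / 3² = -13.605700 eV
ΔE = E_7 - E_3 = 11.106694 eV

λ = hc/E = 1239.84 eV·nm / 11.106694 eV
λ = 111.630 nm

This is the δ-line of the Paschen series in Li²⁺.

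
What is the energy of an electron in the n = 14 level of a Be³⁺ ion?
-1.1107 eV

For hydrogen-like ions, the energy levels scale with Z²:
E_n = -13.6057 Z² / n² eV

For Be³⁺ (Z = 4) at n = 14:
E_14 = -13.6057 × 4² / 14²
E_14 = -13.6057 × 16 / 196
E_14 = -217.6912 / 196
E_14 = -1.1107 eV

The energy is 16 times more negative than hydrogen at the same n due to the stronger nuclear charge.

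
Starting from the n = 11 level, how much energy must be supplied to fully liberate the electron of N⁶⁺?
5.509746 eV

The ionization energy is the energy needed to remove the electron completely (n → ∞).

For a hydrogen-like ion with Z = 7, E_n = -13.6057 Z² / n² eV.

At n = 11: E_11 = -13.6057 × 7² / 11² = -5.509746281 eV
At n = ∞: E_∞ = 0 eV

Ionization energy = E_∞ - E_11 = 0 - (-5.509746281) = 5.509746281 eV
Ionization energy ≈ 5.509746 eV

This is also called the binding energy of the electron in state n = 11.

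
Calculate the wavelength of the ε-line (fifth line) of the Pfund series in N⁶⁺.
61.99083 nm

The lines of a series are numbered from the longest wavelength (smallest ΔE) outward; the fifth line is the transition from n = n_f + 5 to n_f.
The Pfund series has all transitions ending at n_f = 5.

For N⁶⁺ (Z = 7), the fifth line (ε-line) is the jump from n = 10 to n = 5:
E_10 = -13.6057 × 7² / 10² = -6.6667930 eV
E_5 = -13.6057 × 7² / 5² = -26.6671720 eV
ΔE = E_10 - E_5 = 20.0003790 eV

λ = hc/E = 1239.84 eV·nm / 20.0003790 eV
λ = 61.99083 nm

This is the ε-line of the Pfund series in N⁶⁺.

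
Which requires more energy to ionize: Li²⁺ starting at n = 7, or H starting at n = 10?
Li²⁺ at n = 7 (E = -2.49901 eV)

Using E_n = -13.6057 Z² / n² eV:

Li²⁺ (Z = 3) at n = 7:
E = -13.6057 × 3² / 7² = -13.6057 × 9 / 49 = -2.49900612 eV

H (Z = 1) at n = 10:
E = -13.6057 × 1² / 10² = -13.6057 × 1 / 100 = -0.13605700 eV

Since -2.49900612 eV < -0.13605700 eV,
Li²⁺ at n = 7 is more tightly bound (requires more energy to ionize).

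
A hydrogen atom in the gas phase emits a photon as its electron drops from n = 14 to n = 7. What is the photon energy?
0.21 eV

The energy levels are E_n = -13.6057 eV / n².

Energy at n = 14: E_14 = -13.6057 / 14² = -0.06942 eV
Energy at n = 7: E_7 = -13.6057 / 7² = -0.27767 eV

For emission (electron falling to lower state), the photon energy is:
E_photon = E_14 - E_7 = |-0.06942 - (-0.27767)|
E_photon = 0.21 eV

This energy is carried away by the emitted photon.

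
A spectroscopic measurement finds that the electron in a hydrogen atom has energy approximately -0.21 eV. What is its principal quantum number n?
n = 8

The exact energy levels follow E_n = -13.6057 eV / n².

The measured value (-0.21 eV) is reported to only 2 significant figures, so we must test candidate n values and see which one matches to that precision.

Candidate energies:
  n = 6:  E = -13.6057/6² = -0.37794 eV
  n = 7:  E = -13.6057/7² = -0.27767 eV
  n = 8:  E = -13.6057/8² = -0.21259 eV  ← matches
  n = 9:  E = -13.6057/9² = -0.16797 eV
  n = 10:  E = -13.6057/10² = -0.13606 eV

Checking against the measurement of -0.21 eV (2 sig figs), only n = 8 agrees:
E_8 = -0.21259 eV, which rounds to -0.21 eV ✓

Therefore n = 8.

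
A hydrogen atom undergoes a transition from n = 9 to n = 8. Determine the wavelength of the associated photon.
27788.2261 nm

First, find the transition energy using E_n = -13.6057 / n² eV:
E_9 = -13.6057 / 9² = -0.167971604938 eV
E_8 = -13.6057 / 8² = -0.212589062500 eV

Photon energy: |ΔE| = |E_8 - E_9| = 0.044617457562 eV

Convert to wavelength using E = hc/λ with hc = 1239.84 eV·nm:
λ = hc/E = 1239.84 eV·nm / 0.044617457562 eV
λ = 27788.2261 nm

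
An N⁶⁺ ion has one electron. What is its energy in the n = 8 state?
-10.416864 eV

For hydrogen-like ions, the energy levels scale with Z²:
E_n = -13.6057 Z² / n² eV

For N⁶⁺ (Z = 7) at n = 8:
E_8 = -13.6057 × 7² / 8²
E_8 = -13.6057 × 49 / 64
E_8 = -666.6793 / 64
E_8 = -10.416864 eV

The energy is 49 times more negative than hydrogen at the same n due to the stronger nuclear charge.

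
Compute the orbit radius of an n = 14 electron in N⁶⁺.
1.481696 nm (or 14.816962 Å)

The Bohr radius formula is:
r_n = n² a₀ / Z

where a₀ = 0.052917721 nm is the Bohr radius.

For N⁶⁺ (Z = 7) at n = 14:
r_14 = 14² × 0.052917721 nm / 7
r_14 = 196 × 0.052917721 nm / 7
r_14 = 10.3718733 nm / 7
r_14 = 1.481696 nm

The electron orbits at approximately 1.481696 nm from the nucleus.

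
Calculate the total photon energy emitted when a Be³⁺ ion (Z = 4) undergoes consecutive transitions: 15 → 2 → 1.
216.72 eV

The energy levels of Be³⁺ are E_n = -13.6057 × 4² / n² eV.

First transition (15 → 2):
ΔE₁ = |E_2 - E_15|
ΔE₁ = |-54.42280000 - (-0.96751644)| = 53.45528 eV

Second transition (2 → 1):
ΔE₂ = |E_1 - E_2|
ΔE₂ = |-217.69120000 - (-54.42280000)| = 163.26840 eV

Total energy released:
E_total = ΔE₁ + ΔE₂ = 53.45528 + 163.26840 = 216.72 eV

Note: This equals the direct transition 15 → 1: 216.72 eV ✓
Energy is conserved regardless of the path taken.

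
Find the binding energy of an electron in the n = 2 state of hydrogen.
3.40 eV

The ionization energy is the energy needed to remove the electron completely (n → ∞).

For hydrogen, E_n = -13.6057 eV / n².

At n = 2: E_2 = -13.6057 / 2² = -3.40143 eV
At n = ∞: E_∞ = 0 eV

Ionization energy = E_∞ - E_2 = 0 - (-3.40143) = 3.40143 eV
Ionization energy ≈ 3.40 eV

This is also called the binding energy of the electron in state n = 2.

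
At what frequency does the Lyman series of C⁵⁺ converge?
1.1843e+17 Hz

The series limit corresponds to the transition from n = ∞ to n = 1.
This is the highest energy (shortest wavelength) transition in the Lyman series.

E_∞ = 0 eV
E_1 = -13.6057 × 6² / 1² = -489.80520 eV

Energy at series limit:
ΔE = E_∞ - E_1 = 0 - (-489.80520) = 489.80520 eV
E = 489.80520 eV × (1.602177 × 10⁻¹⁹ J/eV) = 7.847546e-17 J
f = E/h = 7.847546e-17 J / (6.62607 × 10⁻³⁴ J·s) = 1.1843e+17 Hz

This energy equals the ionization energy from the n = 1 state of C⁵⁺.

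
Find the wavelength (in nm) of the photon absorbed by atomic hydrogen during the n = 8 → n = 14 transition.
8659.78016 nm

First, find the transition energy using E_n = -13.6057 / n² eV:
E_8 = -13.6057 / 8² = -0.21258906250 eV
E_14 = -13.6057 / 14² = -0.06941683673 eV

Photon energy: |ΔE| = |E_14 - E_8| = 0.14317222577 eV

Convert to wavelength using E = hc/λ with hc = 1239.84 eV·nm:
λ = hc/E = 1239.84 eV·nm / 0.14317222577 eV
λ = 8659.78016 nm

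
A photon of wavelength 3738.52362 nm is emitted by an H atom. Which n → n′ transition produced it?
n = 8 → n = 5

First, find the photon energy from the wavelength (hc = 1239.84 eV·nm):
E = hc/λ = 1239.84 eV·nm / 3738.52362 nm = 0.33163894 eV

The energy levels of hydrogen satisfy E_n = -13.6057 / n² eV, so an emission n_i → n_f releases
ΔE = 13.6057 × (1/n_f² − 1/n_i²) eV.

Setting ΔE equal to the photon energy:
1/n_f² − 1/n_i² = 0.33163894 / 13.6057 = 0.024375000

Since 1/n_i² must be positive, we need 1/n_f² > 0.024375000, i.e. n_f ≤ 6. For each allowed n_f, solve n_i = (1/n_f² − 0.024375000)^(−1/2) and check whether it is a whole number:
  n_f = 1: 1/n_i² = 1.000000000 − 0.024375000 = 0.975625000 → n_i = 1.012  (not an integer) ✗
  n_f = 2: 1/n_i² = 0.250000000 − 0.024375000 = 0.225625000 → n_i = 2.105  (not an integer) ✗
  n_f = 3: 1/n_i² = 0.111111111 − 0.024375000 = 0.086736111 → n_i = 3.395  (not an integer) ✗
  n_f = 4: 1/n_i² = 0.062500000 − 0.024375000 = 0.038125000 → n_i = 5.121  (not an integer) ✗
  n_f = 5: 1/n_i² = 0.040000000 − 0.024375000 = 0.015625000 → n_i = 8.000  → integer, n_i = 8 ✓
  n_f = 6: 1/n_i² = 0.027777778 − 0.024375000 = 0.003402778 → n_i = 17.143  (not an integer) ✗

Only n_f = 5 gives an integer upper level, n_i = 8.

The transition is from n = 8 to n = 5 (emission).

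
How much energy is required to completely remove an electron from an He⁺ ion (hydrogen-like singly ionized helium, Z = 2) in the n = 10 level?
0.544228 eV

The ionization energy is the energy needed to remove the electron completely (n → ∞).

For a hydrogen-like ion with Z = 2, E_n = -13.6057 Z² / n² eV.

At n = 10: E_10 = -13.6057 × 2² / 10² = -0.544228000 eV
At n = ∞: E_∞ = 0 eV

Ionization energy = E_∞ - E_10 = 0 - (-0.544228000) = 0.544228000 eV
Ionization energy ≈ 0.544228 eV

This is also called the binding energy of the electron in state n = 10.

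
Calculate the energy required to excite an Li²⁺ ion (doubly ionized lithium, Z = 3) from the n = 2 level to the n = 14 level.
29.9881 eV

The energy levels of a hydrogen-like atom are E_n = -13.6057 Z² eV / n².

Energy at n = 2: E_2 = -13.6057 × 3² / 2² = -30.6128250 eV
Energy at n = 14: E_14 = -13.6057 × 3² / 14² = -0.6247515 eV

The excitation energy is the difference:
ΔE = E_14 - E_2
ΔE = -0.6247515 - (-30.6128250)
ΔE = 29.9881 eV

Since this is positive, energy must be absorbed (photon absorption).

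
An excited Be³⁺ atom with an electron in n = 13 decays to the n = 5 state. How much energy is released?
7.42 eV

The energy levels are E_n = -13.6057 Z² eV / n².

Energy at n = 13: E_13 = -13.6057 × 4² / 13² = -1.28811 eV
Energy at n = 5: E_5 = -13.6057 × 4² / 5² = -8.70765 eV

For emission (electron falling to lower state), the photon energy is:
E_photon = E_13 - E_5 = |-1.28811 - (-8.70765)|
E_photon = 7.42 eV

This energy is carried away by the emitted photon.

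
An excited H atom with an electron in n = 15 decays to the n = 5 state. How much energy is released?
0.4838 eV

The energy levels are E_n = -13.6057 eV / n².

Energy at n = 15: E_15 = -13.6057 / 15² = -0.0604698 eV
Energy at n = 5: E_5 = -13.6057 / 5² = -0.5442280 eV

For emission (electron falling to lower state), the photon energy is:
E_photon = E_15 - E_5 = |-0.0604698 - (-0.5442280)|
E_photon = 0.4838 eV

This energy is carried away by the emitted photon.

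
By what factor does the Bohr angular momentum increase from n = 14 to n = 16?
1.143

In the Bohr model, L_n = nℏ, so the ratio is purely the ratio of quantum numbers:

L_16/L_14 = 16ℏ / 14ℏ = 16/14 = 1.143

The angular momentum scales linearly with n.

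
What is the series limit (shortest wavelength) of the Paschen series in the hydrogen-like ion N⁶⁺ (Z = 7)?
16.738 nm

The series limit corresponds to the transition from n = ∞ to n = 3.
This is the highest energy (shortest wavelength) transition in the Paschen series.

E_∞ = 0 eV
E_3 = -13.6057 × 7² / 3² = -74.07548 eV

Energy at series limit:
ΔE = E_∞ - E_3 = 0 - (-74.07548) = 74.07548 eV
λ = hc/E = 1239.84 eV·nm / 74.07548 eV = 16.738 nm

This energy equals the ionization energy from the n = 3 state of N⁶⁺.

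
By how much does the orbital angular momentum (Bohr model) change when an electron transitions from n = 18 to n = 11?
7.38200e-34 J·s (or 7ℏ)

In the Bohr model, L_n = nℏ where ℏ = 1.0545718e-34 J·s.

L_18 = 18ℏ = 1.8982292e-33 J·s
L_11 = 11ℏ = 1.1600290e-33 J·s

ΔL = L_18 - L_11 = (18 - 11)ℏ = 7ℏ
ΔL = 7 × 1.0545718e-34 J·s = 7.38200e-34 J·s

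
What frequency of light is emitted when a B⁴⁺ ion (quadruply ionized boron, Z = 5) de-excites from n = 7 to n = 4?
3.46e+15 Hz

First, find the transition energy:
E_7 = -13.6057 × 5² / 7² = -6.94168 eV
E_4 = -13.6057 × 5² / 4² = -21.25891 eV
|ΔE| = |E_4 - E_7| = 14.31723 eV

Convert to Joules: E = 14.31723 eV × (1.602177 × 10⁻¹⁹ J/eV) = 2.2939e-18 J

Using E = hf:
f = E/h = 2.2939e-18 J / (6.62607 × 10⁻³⁴ J·s)
f = 3.46e+15 Hz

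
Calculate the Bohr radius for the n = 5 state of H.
1.32294 nm (or 13.22943 Å)

The Bohr radius formula is:
r_n = n² a₀ / Z

where a₀ = 0.05291772 nm is the Bohr radius.

For H (Z = 1) at n = 5:
r_5 = 5² × 0.05291772 nm / 1
r_5 = 25 × 0.05291772 nm / 1
r_5 = 1.322943 nm / 1
r_5 = 1.32294 nm

The electron orbits at approximately 1.32294 nm from the nucleus.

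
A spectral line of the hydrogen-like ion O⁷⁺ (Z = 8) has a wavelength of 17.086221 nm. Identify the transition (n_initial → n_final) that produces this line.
n = 6 → n = 3

First, find the photon energy from the wavelength (hc = 1239.84 eV·nm):
E = hc/λ = 1239.84 eV·nm / 17.086221 nm = 72.563734 eV

The energy levels of O⁷⁺ satisfy E_n = -13.6057 × 8² / n² eV, so an emission n_i → n_f releases
ΔE = 13.6057 × 8² × (1/n_f² − 1/n_i²) eV.

Setting ΔE equal to the photon energy:
1/n_f² − 1/n_i² = 72.563734 / (13.6057 × 8²) = 0.083333334

Since 1/n_i² must be positive, we need 1/n_f² > 0.083333334, i.e. n_f ≤ 3. For each allowed n_f, solve n_i = (1/n_f² − 0.083333334)^(−1/2) and check whether it is a whole number:
  n_f = 1: 1/n_i² = 1.000000000 − 0.083333334 = 0.916666666 → n_i = 1.044  (not an integer) ✗
  n_f = 2: 1/n_i² = 0.250000000 − 0.083333334 = 0.166666666 → n_i = 2.449  (not an integer) ✗
  n_f = 3: 1/n_i² = 0.111111111 − 0.083333334 = 0.027777777 → n_i = 6.000  → integer, n_i = 6 ✓

Only n_f = 3 gives an integer upper level, n_i = 6.

The transition is from n = 6 to n = 3 (emission).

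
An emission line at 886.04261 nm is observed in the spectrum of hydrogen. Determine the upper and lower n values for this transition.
n = 11 → n = 3

First, find the photon energy from the wavelength (hc = 1239.84 eV·nm):
E = hc/λ = 1239.84 eV·nm / 886.04261 nm = 1.3993006 eV

The energy levels of hydrogen satisfy E_n = -13.6057 / n² eV, so an emission n_i → n_f releases
ΔE = 13.6057 × (1/n_f² − 1/n_i²) eV.

Setting ΔE equal to the photon energy:
1/n_f² − 1/n_i² = 1.3993006 / 13.6057 = 0.10284665

Since 1/n_i² must be positive, we need 1/n_f² > 0.10284665, i.e. n_f ≤ 3. For each allowed n_f, solve n_i = (1/n_f² − 0.10284665)^(−1/2) and check whether it is a whole number:
  n_f = 1: 1/n_i² = 1.00000000 − 0.10284665 = 0.89715335 → n_i = 1.056  (not an integer) ✗
  n_f = 2: 1/n_i² = 0.25000000 − 0.10284665 = 0.14715335 → n_i = 2.607  (not an integer) ✗
  n_f = 3: 1/n_i² = 0.11111111 − 0.10284665 = 0.00826446 → n_i = 11.000  → integer, n_i = 11 ✓

Only n_f = 3 gives an integer upper level, n_i = 11.

The transition is from n = 11 to n = 3 (emission).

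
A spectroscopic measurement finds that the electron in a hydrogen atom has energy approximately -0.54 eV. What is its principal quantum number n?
n = 5

The exact energy levels follow E_n = -13.6057 eV / n².

The measured value (-0.54 eV) is reported to only 2 significant figures, so we must test candidate n values and see which one matches to that precision.

Candidate energies:
  n = 3:  E = -13.6057/3² = -1.51174 eV
  n = 4:  E = -13.6057/4² = -0.85036 eV
  n = 5:  E = -13.6057/5² = -0.54423 eV  ← matches
  n = 6:  E = -13.6057/6² = -0.37794 eV
  n = 7:  E = -13.6057/7² = -0.27767 eV

Checking against the measurement of -0.54 eV (2 sig figs), only n = 5 agrees:
E_5 = -0.54423 eV, which rounds to -0.54 eV ✓

Therefore n = 5.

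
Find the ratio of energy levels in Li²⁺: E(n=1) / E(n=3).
9.0000

Using E_n = -13.6057 Z² / n² eV with Z = 3:

E_1 = -13.6057 × 3² / 1² = -122.4513 / 1 = -122.4513000000 eV
E_3 = -13.6057 × 3² / 3² = -122.4513 / 9 = -13.6057000000 eV

The ratio is:
E_1/E_3 = (-122.4513000000) / (-13.6057000000)
E_1/E_3 = (-122.4513/1) / (-122.4513/9)
E_1/E_3 = 9/1
E_1/E_3 = 9.0000
(Note: the Z² factors cancel in the ratio.)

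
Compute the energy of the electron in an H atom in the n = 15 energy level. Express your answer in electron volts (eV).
-0.060470 eV

The energy levels of a hydrogen-like atom are given by:
E_n = -13.6057 eV / n²

For n = 15:
E_15 = -13.6057 eV / 15²
E_15 = -13.6057 eV / 225
E_15 = -0.060470 eV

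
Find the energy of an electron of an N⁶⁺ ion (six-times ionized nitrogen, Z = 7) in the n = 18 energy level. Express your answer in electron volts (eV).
-2.058 eV

The energy levels of a hydrogen-like atom are given by:
E_n = -13.6057 Z² / n² eV  (with Z = 7 for N⁶⁺)

For n = 18:
E_18 = -13.6057 × 7² / 18²
E_18 = -13.6057 × 49 / 324
E_18 = -2.058 eV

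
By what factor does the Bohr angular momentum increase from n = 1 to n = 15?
15.00

In the Bohr model, L_n = nℏ, so the ratio is purely the ratio of quantum numbers:

L_15/L_1 = 15ℏ / 1ℏ = 15/1 = 15.00

The angular momentum scales linearly with n.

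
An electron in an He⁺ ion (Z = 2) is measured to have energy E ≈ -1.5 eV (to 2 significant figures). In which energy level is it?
n = 6

The exact energy levels follow E_n = -13.6057 Z² / n² eV with Z = 2.

The measured value (-1.5 eV) is reported to only 2 significant figures, so we must test candidate n values and see which one matches to that precision.

Candidate energies:
  n = 4:  E = -13.6057 × 2² / 4² = -3.40143 eV
  n = 5:  E = -13.6057 × 2² / 5² = -2.17691 eV
  n = 6:  E = -13.6057 × 2² / 6² = -1.51174 eV  ← matches
  n = 7:  E = -13.6057 × 2² / 7² = -1.11067 eV
  n = 8:  E = -13.6057 × 2² / 8² = -0.85036 eV

Checking against the measurement of -1.5 eV (2 sig figs), only n = 6 agrees:
E_6 = -1.51174 eV, which rounds to -1.5 eV ✓

Therefore n = 6.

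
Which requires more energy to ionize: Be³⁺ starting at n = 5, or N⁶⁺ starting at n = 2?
N⁶⁺ at n = 2 (E = -166.67 eV)

Using E_n = -13.6057 Z² / n² eV:

Be³⁺ (Z = 4) at n = 5:
E = -13.6057 × 4² / 5² = -13.6057 × 16 / 25 = -8.70765 eV

N⁶⁺ (Z = 7) at n = 2:
E = -13.6057 × 7² / 2² = -13.6057 × 49 / 4 = -166.66983 eV

Since -166.66983 eV < -8.70765 eV,
N⁶⁺ at n = 2 is more tightly bound (requires more energy to ionize).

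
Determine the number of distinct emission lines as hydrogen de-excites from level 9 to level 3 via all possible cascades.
21

The electron can occupy levels n = 3, 4, ..., 9 during de-excitation — that is m = 9 - 3 + 1 = 7 distinct levels.

The number of distinct spectral lines equals the number of ways to choose 2 of these m levels (each pair gives one possible emission transition):

Number of lines = m(m-1)/2 = 7×6/2 = 21

These correspond to all possible transitions between the 7 levels:
9 → 8, 9 → 7, 9 → 6, 9 → 5, 9 → 4, 9 → 3, 8 → 7, 8 → 6...

Each transition produces a photon with a unique energy (and thus wavelength). This count does not depend on Z.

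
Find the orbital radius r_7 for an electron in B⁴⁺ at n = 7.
0.51859 nm (or 5.18594 Å)

The Bohr radius formula is:
r_n = n² a₀ / Z

where a₀ = 0.05291772 nm is the Bohr radius.

For B⁴⁺ (Z = 5) at n = 7:
r_7 = 7² × 0.05291772 nm / 5
r_7 = 49 × 0.05291772 nm / 5
r_7 = 2.592968 nm / 5
r_7 = 0.51859 nm

The electron orbits at approximately 0.51859 nm from the nucleus.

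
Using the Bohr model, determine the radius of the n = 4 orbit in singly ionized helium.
0.4233 nm (or 4.2334 Å)

The Bohr radius formula is:
r_n = n² a₀ / Z

where a₀ = 0.0529177 nm is the Bohr radius.

For He⁺ (Z = 2) at n = 4:
r_4 = 4² × 0.0529177 nm / 2
r_4 = 16 × 0.0529177 nm / 2
r_4 = 0.84668 nm / 2
r_4 = 0.4233 nm

The electron orbits at approximately 0.4233 nm from the nucleus.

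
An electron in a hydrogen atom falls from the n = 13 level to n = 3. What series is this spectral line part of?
Paschen series

The spectral series in hydrogen are named based on the final (lower) energy level:
- Lyman series: n_final = 1 (ultraviolet)
- Balmer series: n_final = 2 (visible/near-UV)
- Paschen series: n_final = 3 (infrared)
- Brackett series: n_final = 4 (infrared)
- Pfund series: n_final = 5 (far infrared)

Since this transition ends at n = 3, it belongs to the Paschen series.

For reference, this 13 → 3 line has photon energy
ΔE = 13.6057 eV × (1/3² - 1/13²) = 1.4312373439 eV,
corresponding to wavelength λ = hc/ΔE = 1239.84 eV·nm / 1.4312373439 eV = 866.271416 nm in the infrared region.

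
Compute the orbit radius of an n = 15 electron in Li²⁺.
3.96883 nm (or 39.68829 Å)

The Bohr radius formula is:
r_n = n² a₀ / Z

where a₀ = 0.05291772 nm is the Bohr radius.

For Li²⁺ (Z = 3) at n = 15:
r_15 = 15² × 0.05291772 nm / 3
r_15 = 225 × 0.05291772 nm / 3
r_15 = 11.906487 nm / 3
r_15 = 3.96883 nm

The electron orbits at approximately 3.96883 nm from the nucleus.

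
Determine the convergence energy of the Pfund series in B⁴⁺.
13.60570 eV

The series limit corresponds to the transition from n = ∞ to n = 5.
This is the highest energy (shortest wavelength) transition in the Pfund series.

E_∞ = 0 eV
E_5 = -13.6057 × 5² / 5² = -13.60570 eV

Energy at series limit:
ΔE = E_∞ - E_5 = 0 - (-13.60570) = 13.60570 eV

This energy equals the ionization energy from the n = 5 state of B⁴⁺.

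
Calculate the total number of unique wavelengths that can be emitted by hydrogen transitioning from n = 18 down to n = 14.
10

The electron can occupy levels n = 14, 15, ..., 18 during de-excitation — that is m = 18 - 14 + 1 = 5 distinct levels.

The number of distinct spectral lines equals the number of ways to choose 2 of these m levels (each pair gives one possible emission transition):

Number of lines = m(m-1)/2 = 5×4/2 = 10

These correspond to all possible transitions between the 5 levels:
18 → 17, 18 → 16, 18 → 15, 18 → 14, 17 → 16, 17 → 15, 17 → 14, 16 → 15...

Each transition produces a photon with a unique energy (and thus wavelength). This count does not depend on Z.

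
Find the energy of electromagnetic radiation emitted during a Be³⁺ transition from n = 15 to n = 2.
53.4553 eV

The energy levels are E_n = -13.6057 Z² eV / n².

Energy at n = 15: E_15 = -13.6057 × 4² / 15² = -0.9675164 eV
Energy at n = 2: E_2 = -13.6057 × 4² / 2² = -54.4228000 eV

For emission (electron falling to lower state), the photon energy is:
E_photon = E_15 - E_2 = |-0.9675164 - (-54.4228000)|
E_photon = 53.4553 eV

This energy is carried away by the emitted photon.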